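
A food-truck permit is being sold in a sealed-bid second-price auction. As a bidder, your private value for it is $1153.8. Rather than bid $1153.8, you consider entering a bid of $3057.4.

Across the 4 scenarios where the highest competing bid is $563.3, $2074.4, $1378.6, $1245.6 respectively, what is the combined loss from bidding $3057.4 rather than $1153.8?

$1237.2

The deviation costs you only when the competing bid falls strictly between $1153.8 and $3057.4; elsewhere both bids give the same outcome.
$563.3: outcomes coincide → loss $0.
$2074.4: truthful payoff $0, deviation payoff −$920.6 → loss $920.6.
$1378.6: truthful payoff $0, deviation payoff −$224.8 → loss $224.8.
$1245.6: truthful payoff $0, deviation payoff −$91.8 → loss $91.8.
Total loss = $920.6 + $224.8 + $91.8 = $1237.2.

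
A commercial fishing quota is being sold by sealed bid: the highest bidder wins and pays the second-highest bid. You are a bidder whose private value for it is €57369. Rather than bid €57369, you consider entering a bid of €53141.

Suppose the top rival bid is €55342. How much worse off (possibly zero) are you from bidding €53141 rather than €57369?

Bidding your value €57369: you win (since €57369 > €55342) and pay €55342. Payoff €2027.
Bidding €53141: you lose. Payoff €0.
The competing bid €55342 lies between your shaded bid and your value, so underbidding forfeits an item you could have won at a profitable price.
Loss from deviating = €2027 − (€0) = €2027.
Because the price is fixed by the runner-up's bid, deviating from your value can only change a good outcome into a bad one — never the reverse.

€2027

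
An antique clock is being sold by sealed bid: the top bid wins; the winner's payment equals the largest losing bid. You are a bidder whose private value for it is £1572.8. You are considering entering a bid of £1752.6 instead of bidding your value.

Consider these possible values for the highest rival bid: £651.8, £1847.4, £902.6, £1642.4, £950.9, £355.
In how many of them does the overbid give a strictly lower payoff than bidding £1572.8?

1

The deviation hurts exactly when the highest competing bid lies strictly between £1572.8 and £1752.6 — overbidding then wins at a price above your value.
£651.8: below both → same outcome either way.
£1847.4: above both → same outcome either way.
£902.6: below both → same outcome either way.
£1642.4: inside the interval → strictly worse (loss £69.6).
£950.9: below both → same outcome either way.
£355: below both → same outcome either way.
Count: 1.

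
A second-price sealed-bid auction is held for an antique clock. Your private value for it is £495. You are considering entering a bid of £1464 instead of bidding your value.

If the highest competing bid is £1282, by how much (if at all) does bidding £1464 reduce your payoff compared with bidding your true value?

£787

Bidding your value £495: you lose (since £495 < £1282). Payoff £0.
Bidding £1464: you win and pay £1282. Payoff £495 − £1282 = −£787.
The competing bid £1282 lies between your value and your inflated bid, so overbidding wins an item priced above your value.
Loss from deviating = £0 − (−£787) = £787.
In a second-price auction your bid sets only whether you win, not what you pay, so bidding your true value is weakly dominant.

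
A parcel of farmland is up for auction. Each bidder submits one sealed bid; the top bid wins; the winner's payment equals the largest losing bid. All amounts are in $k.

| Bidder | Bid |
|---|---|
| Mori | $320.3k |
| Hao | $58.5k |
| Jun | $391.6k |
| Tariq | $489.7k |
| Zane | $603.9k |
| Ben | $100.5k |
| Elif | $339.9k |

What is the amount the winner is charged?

$489.7k

Highest bid: Zane at $603.9k, so Zane wins.
Second-highest bid: Tariq at $489.7k — that is the price the winner pays.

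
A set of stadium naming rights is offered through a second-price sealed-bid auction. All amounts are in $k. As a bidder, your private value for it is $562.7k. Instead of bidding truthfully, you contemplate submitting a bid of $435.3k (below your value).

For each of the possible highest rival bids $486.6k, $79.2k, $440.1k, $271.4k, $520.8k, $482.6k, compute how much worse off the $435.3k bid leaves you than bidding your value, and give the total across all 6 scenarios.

$320.7k

The deviation costs you only when the competing bid falls strictly between $435.3k and $562.7k; elsewhere both bids give the same outcome.
$486.6k: truthful payoff $76.1k, deviation payoff $0k → loss $76.1k.
$79.2k: outcomes coincide → loss $0k.
$440.1k: truthful payoff $122.6k, deviation payoff $0k → loss $122.6k.
$271.4k: outcomes coincide → loss $0k.
$520.8k: truthful payoff $41.9k, deviation payoff $0k → loss $41.9k.
$482.6k: truthful payoff $80.1k, deviation payoff $0k → loss $80.1k.
Total loss = $76.1k + $122.6k + $41.9k + $80.1k = $320.7k.
Truthful bidding weakly dominates here: raising your bid can only win items priced above your value, and lowering it can only forfeit items priced below.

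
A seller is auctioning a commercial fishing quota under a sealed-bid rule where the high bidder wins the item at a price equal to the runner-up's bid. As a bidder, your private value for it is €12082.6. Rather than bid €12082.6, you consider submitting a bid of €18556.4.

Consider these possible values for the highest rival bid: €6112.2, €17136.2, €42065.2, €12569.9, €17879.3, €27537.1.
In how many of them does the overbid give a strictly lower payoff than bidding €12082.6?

3

The deviation hurts exactly when the highest competing bid lies strictly between €12082.6 and €18556.4 — overbidding then wins at a price above your value.
€6112.2: below both → same outcome either way.
€17136.2: inside the interval → strictly worse (loss €5053.6).
€42065.2: above both → same outcome either way.
€12569.9: inside the interval → strictly worse (loss €487.3).
€17879.3: inside the interval → strictly worse (loss €5796.7).
€27537.1: above both → same outcome either way.
Count: 3.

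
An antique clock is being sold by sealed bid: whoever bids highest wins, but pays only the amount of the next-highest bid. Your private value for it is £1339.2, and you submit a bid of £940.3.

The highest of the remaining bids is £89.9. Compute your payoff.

Your bid £940.3 exceeds the highest competing bid £89.9, so you win.
In a second-price auction the winner pays the second-highest bid, £89.9.
Payoff = value − price = £1339.2 − £89.9 = £1249.3.

£1249.3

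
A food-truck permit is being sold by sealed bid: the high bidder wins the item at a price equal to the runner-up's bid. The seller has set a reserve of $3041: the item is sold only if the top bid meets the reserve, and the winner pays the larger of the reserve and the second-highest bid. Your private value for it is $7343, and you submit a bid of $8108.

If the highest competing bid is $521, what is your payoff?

$4302

Your bid $8108 is the highest and exceeds the reserve.
Price = max(second-highest bid, reserve) = max($521, $3041) = $3041.
Payoff = $7343 − $3041 = $4302.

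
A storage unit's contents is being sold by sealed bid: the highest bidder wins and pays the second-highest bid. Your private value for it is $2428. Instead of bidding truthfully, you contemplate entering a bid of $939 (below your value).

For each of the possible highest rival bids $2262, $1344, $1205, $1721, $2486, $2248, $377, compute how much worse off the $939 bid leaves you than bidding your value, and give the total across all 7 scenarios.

$3360

The deviation costs you only when the competing bid falls strictly between $939 and $2428; elsewhere both bids give the same outcome.
$2262: truthful payoff $166, deviation payoff $0 → loss $166.
$1344: truthful payoff $1084, deviation payoff $0 → loss $1084.
$1205: truthful payoff $1223, deviation payoff $0 → loss $1223.
$1721: truthful payoff $707, deviation payoff $0 → loss $707.
$2486: outcomes coincide → loss $0.
$2248: truthful payoff $180, deviation payoff $0 → loss $180.
$377: outcomes coincide → loss $0.
Total loss = $166 + $1084 + $1223 + $707 + $180 = $3360.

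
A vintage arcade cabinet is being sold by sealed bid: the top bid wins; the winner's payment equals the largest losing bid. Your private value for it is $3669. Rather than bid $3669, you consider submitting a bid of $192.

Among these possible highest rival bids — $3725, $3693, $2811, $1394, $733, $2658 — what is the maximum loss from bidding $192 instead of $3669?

$2936

$3725: same outcome either way → loss $0.
$3693: same outcome either way → loss $0.
$2811: truthful gives $858, deviation gives $0 → loss $858.
$1394: truthful gives $2275, deviation gives $0 → loss $2275.
$733: truthful gives $2936, deviation gives $0 → loss $2936.
$2658: truthful gives $1011, deviation gives $0 → loss $1011.
Maximum loss: $2936.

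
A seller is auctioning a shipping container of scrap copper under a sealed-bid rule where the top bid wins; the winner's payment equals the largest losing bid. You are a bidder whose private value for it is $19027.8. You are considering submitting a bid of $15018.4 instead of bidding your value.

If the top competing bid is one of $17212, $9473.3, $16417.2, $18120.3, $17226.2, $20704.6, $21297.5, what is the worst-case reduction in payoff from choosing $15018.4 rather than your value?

$17212: truthful gives $1815.8, deviation gives $0 → loss $1815.8.
$9473.3: same outcome either way → loss $0.
$16417.2: truthful gives $2610.6, deviation gives $0 → loss $2610.6.
$18120.3: truthful gives $907.5, deviation gives $0 → loss $907.5.
$17226.2: truthful gives $1801.6, deviation gives $0 → loss $1801.6.
$20704.6: same outcome either way → loss $0.
$21297.5: same outcome either way → loss $0.
Maximum loss: $2610.6.

$2610.6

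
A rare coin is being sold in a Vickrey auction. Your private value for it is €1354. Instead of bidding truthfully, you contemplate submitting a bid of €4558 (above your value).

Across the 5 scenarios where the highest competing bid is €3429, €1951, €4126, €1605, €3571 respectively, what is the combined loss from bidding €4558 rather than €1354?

€7912

The deviation costs you only when the competing bid falls strictly between €1354 and €4558; elsewhere both bids give the same outcome.
€3429: truthful payoff €0, deviation payoff −€2075 → loss €2075.
€1951: truthful payoff €0, deviation payoff −€597 → loss €597.
€4126: truthful payoff €0, deviation payoff −€2772 → loss €2772.
€1605: truthful payoff €0, deviation payoff −€251 → loss €251.
€3571: truthful payoff €0, deviation payoff −€2217 → loss €2217.
Total loss = €2075 + €597 + €2772 + €251 + €2217 = €7912.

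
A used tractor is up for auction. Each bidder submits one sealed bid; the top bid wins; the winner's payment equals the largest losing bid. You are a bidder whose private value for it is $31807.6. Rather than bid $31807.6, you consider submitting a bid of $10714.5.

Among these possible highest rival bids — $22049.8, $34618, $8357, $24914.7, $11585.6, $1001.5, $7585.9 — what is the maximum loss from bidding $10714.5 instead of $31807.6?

$22049.8: truthful gives $9757.8, deviation gives $0 → loss $9757.8.
$34618: same outcome either way → loss $0.
$8357: same outcome either way → loss $0.
$24914.7: truthful gives $6892.9, deviation gives $0 → loss $6892.9.
$11585.6: truthful gives $20222, deviation gives $0 → loss $20222.
$1001.5: same outcome either way → loss $0.
$7585.9: same outcome either way → loss $0.
Maximum loss: $20222.

$20222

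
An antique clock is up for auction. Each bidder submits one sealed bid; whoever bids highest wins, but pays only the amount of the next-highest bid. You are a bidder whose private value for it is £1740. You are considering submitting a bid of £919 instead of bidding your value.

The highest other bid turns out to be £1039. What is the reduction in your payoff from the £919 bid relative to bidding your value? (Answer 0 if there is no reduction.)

£701

Bidding your value £1740: you win (since £1740 > £1039) and pay £1039. Payoff £701.
Bidding £919: you lose. Payoff £0.
The competing bid £1039 lies between your shaded bid and your value, so underbidding forfeits an item you could have won at a profitable price.
Loss from deviating = £701 − (£0) = £701.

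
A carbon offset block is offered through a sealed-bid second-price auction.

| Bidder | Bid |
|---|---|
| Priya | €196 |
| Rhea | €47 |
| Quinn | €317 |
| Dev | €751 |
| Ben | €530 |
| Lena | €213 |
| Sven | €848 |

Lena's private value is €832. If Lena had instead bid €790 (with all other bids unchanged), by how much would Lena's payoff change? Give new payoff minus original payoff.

The highest bid among the other bidders is €848; Lena's bid doesn't change that.
Original bid €213: Lena is not highest (top rival bid is €848); payoff €0.
Alternative bid €790: Lena is not highest (top rival bid is €848); payoff €0.
Change in payoff = €0 − (€0) = €0.

€0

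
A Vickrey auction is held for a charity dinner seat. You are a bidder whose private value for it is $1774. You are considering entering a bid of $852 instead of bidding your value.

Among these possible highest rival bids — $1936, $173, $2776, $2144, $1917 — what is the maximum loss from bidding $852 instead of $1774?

$0

$1936: same outcome either way → loss $0.
$173: same outcome either way → loss $0.
$2776: same outcome either way → loss $0.
$2144: same outcome either way → loss $0.
$1917: same outcome either way → loss $0.
Maximum loss: $0.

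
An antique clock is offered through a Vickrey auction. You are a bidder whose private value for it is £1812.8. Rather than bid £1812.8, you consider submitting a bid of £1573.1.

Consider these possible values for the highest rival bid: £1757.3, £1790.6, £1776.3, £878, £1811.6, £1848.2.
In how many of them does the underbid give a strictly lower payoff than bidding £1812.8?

4

The deviation hurts exactly when the highest competing bid lies strictly between £1573.1 and £1812.8 — underbidding then forfeits a profitable win.
£1757.3: inside the interval → strictly worse (loss £55.5).
£1790.6: inside the interval → strictly worse (loss £22.2).
£1776.3: inside the interval → strictly worse (loss £36.5).
£878: below both → same outcome either way.
£1811.6: inside the interval → strictly worse (loss £1.2).
£1848.2: above both → same outcome either way.
Count: 4.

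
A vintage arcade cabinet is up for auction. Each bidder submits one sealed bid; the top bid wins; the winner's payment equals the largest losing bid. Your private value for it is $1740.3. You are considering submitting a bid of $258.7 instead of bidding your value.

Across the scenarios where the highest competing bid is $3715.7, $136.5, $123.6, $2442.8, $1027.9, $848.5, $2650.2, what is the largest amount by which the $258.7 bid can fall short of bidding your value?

$3715.7: same outcome either way → loss $0.
$136.5: same outcome either way → loss $0.
$123.6: same outcome either way → loss $0.
$2442.8: same outcome either way → loss $0.
$1027.9: truthful gives $712.4, deviation gives $0 → loss $712.4.
$848.5: truthful gives $891.8, deviation gives $0 → loss $891.8.
$2650.2: same outcome either way → loss $0.
Maximum loss: $891.8.

$891.8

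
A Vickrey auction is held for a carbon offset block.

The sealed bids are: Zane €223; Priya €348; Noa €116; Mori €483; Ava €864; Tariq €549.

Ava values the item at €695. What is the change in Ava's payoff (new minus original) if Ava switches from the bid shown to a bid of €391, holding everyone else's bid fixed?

−€146

The highest bid among the other bidders is €549; Ava's bid doesn't change that.
Original bid €864: Ava is highest, pays the top rival bid €549; payoff €695 − €549 = €146.
Alternative bid €391: Ava is not highest (top rival bid is €549); payoff €0.
Change in payoff = €0 − (€146) = −€146.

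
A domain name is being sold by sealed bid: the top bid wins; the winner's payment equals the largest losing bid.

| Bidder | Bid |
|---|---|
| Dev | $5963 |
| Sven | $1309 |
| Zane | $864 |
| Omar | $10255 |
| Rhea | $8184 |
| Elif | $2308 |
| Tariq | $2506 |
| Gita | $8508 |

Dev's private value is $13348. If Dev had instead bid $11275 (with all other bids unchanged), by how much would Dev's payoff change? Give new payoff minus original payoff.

$3093

The highest bid among the other bidders is $10255; Dev's bid doesn't change that.
Original bid $5963: Dev is not highest (top rival bid is $10255); payoff $0.
Alternative bid $11275: Dev is highest, pays the top rival bid $10255; payoff $13348 − $10255 = $3093.
Change in payoff = $3093 − ($0) = $3093.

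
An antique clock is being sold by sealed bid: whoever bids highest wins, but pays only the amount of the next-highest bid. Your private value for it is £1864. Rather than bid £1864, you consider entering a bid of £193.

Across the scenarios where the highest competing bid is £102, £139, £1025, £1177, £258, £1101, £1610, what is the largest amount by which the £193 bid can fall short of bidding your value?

£102: same outcome either way → loss £0.
£139: same outcome either way → loss £0.
£1025: truthful gives £839, deviation gives £0 → loss £839.
£1177: truthful gives £687, deviation gives £0 → loss £687.
£258: truthful gives £1606, deviation gives £0 → loss £1606.
£1101: truthful gives £763, deviation gives £0 → loss £763.
£1610: truthful gives £254, deviation gives £0 → loss £254.
Maximum loss: £1606.

£1606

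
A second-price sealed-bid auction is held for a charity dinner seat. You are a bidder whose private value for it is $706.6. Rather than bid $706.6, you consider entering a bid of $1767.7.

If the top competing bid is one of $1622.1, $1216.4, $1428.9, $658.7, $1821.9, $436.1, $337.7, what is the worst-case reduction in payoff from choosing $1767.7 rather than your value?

$1622.1: truthful gives $0, deviation gives −$915.5 → loss $915.5.
$1216.4: truthful gives $0, deviation gives −$509.8 → loss $509.8.
$1428.9: truthful gives $0, deviation gives −$722.3 → loss $722.3.
$658.7: same outcome either way → loss $0.
$1821.9: same outcome either way → loss $0.
$436.1: same outcome either way → loss $0.
$337.7: same outcome either way → loss $0.
Maximum loss: $915.5.

$915.5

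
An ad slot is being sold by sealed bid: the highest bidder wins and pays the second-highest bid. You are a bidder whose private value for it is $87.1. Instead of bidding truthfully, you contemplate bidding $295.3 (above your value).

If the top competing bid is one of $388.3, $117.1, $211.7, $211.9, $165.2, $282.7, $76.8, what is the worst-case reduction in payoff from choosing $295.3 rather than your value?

$388.3: same outcome either way → loss $0.
$117.1: truthful gives $0, deviation gives −$30 → loss $30.
$211.7: truthful gives $0, deviation gives −$124.6 → loss $124.6.
$211.9: truthful gives $0, deviation gives −$124.8 → loss $124.8.
$165.2: truthful gives $0, deviation gives −$78.1 → loss $78.1.
$282.7: truthful gives $0, deviation gives −$195.6 → loss $195.6.
$76.8: same outcome either way → loss $0.
Maximum loss: $195.6.

$195.6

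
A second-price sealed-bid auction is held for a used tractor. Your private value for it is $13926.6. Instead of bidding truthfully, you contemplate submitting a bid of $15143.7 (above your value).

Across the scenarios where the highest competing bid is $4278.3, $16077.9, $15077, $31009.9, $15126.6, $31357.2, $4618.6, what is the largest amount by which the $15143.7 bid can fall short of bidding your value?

$1200

$4278.3: same outcome either way → loss $0.
$16077.9: same outcome either way → loss $0.
$15077: truthful gives $0, deviation gives −$1150.4 → loss $1150.4.
$31009.9: same outcome either way → loss $0.
$15126.6: truthful gives $0, deviation gives −$1200 → loss $1200.
$31357.2: same outcome either way → loss $0.
$4618.6: same outcome either way → loss $0.
Maximum loss: $1200.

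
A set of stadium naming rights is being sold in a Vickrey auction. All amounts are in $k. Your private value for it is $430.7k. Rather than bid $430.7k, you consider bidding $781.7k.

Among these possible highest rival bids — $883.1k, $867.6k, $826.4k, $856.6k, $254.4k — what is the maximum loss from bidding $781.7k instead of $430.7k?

$0k

$883.1k: same outcome either way → loss $0k.
$867.6k: same outcome either way → loss $0k.
$826.4k: same outcome either way → loss $0k.
$856.6k: same outcome either way → loss $0k.
$254.4k: same outcome either way → loss $0k.
Maximum loss: $0k.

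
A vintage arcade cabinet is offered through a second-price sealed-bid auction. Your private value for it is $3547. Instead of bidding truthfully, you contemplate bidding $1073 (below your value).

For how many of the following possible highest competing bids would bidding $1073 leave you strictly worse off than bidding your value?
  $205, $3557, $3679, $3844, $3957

The deviation hurts exactly when the highest competing bid lies strictly between $1073 and $3547 — underbidding then forfeits a profitable win.
$205: below both → same outcome either way.
$3557: above both → same outcome either way.
$3679: above both → same outcome either way.
$3844: above both → same outcome either way.
$3957: above both → same outcome either way.
Count: 0.

0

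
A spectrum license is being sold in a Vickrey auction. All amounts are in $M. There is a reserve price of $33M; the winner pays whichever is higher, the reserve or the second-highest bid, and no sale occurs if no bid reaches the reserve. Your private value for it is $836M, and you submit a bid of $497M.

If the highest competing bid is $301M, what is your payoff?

Your bid $497M is the highest and exceeds the reserve.
Price = max(second-highest bid, reserve) = max($301M, $33M) = $301M.
Payoff = $836M − $301M = $535M.

$535M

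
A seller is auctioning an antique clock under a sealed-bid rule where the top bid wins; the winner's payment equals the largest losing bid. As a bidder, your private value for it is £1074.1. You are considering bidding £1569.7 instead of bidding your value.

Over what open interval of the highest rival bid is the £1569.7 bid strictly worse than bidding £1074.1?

If the competing bid is below £1074.1, both bids win at the same price — no difference.
If it is above £1569.7, both bids lose — no difference.
If it lies strictly between £1074.1 and £1569.7, bidding your value loses (payoff 0) while bidding £1569.7 wins at a price above your value (payoff negative).
So the deviation strictly hurts on the open interval (£1074.1, £1569.7).

(£1074.1, £1569.7)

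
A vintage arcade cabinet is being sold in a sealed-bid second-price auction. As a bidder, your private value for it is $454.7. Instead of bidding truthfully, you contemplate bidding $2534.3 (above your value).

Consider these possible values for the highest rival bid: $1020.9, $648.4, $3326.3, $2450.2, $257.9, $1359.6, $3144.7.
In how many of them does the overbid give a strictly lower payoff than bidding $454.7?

The deviation hurts exactly when the highest competing bid lies strictly between $454.7 and $2534.3 — overbidding then wins at a price above your value.
$1020.9: inside the interval → strictly worse (loss $566.2).
$648.4: inside the interval → strictly worse (loss $193.7).
$3326.3: above both → same outcome either way.
$2450.2: inside the interval → strictly worse (loss $1995.5).
$257.9: below both → same outcome either way.
$1359.6: inside the interval → strictly worse (loss $904.9).
$3144.7: above both → same outcome either way.
Count: 4.

4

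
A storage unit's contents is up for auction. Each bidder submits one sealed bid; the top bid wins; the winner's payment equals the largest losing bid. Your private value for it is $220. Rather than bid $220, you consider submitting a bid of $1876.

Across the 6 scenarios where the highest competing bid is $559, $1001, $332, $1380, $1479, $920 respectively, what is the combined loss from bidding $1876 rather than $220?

The deviation costs you only when the competing bid falls strictly between $220 and $1876; elsewhere both bids give the same outcome.
$559: truthful payoff $0, deviation payoff −$339 → loss $339.
$1001: truthful payoff $0, deviation payoff −$781 → loss $781.
$332: truthful payoff $0, deviation payoff −$112 → loss $112.
$1380: truthful payoff $0, deviation payoff −$1160 → loss $1160.
$1479: truthful payoff $0, deviation payoff −$1259 → loss $1259.
$920: truthful payoff $0, deviation payoff −$700 → loss $700.
Total loss = $339 + $781 + $112 + $1160 + $1259 + $700 = $4351.

$4351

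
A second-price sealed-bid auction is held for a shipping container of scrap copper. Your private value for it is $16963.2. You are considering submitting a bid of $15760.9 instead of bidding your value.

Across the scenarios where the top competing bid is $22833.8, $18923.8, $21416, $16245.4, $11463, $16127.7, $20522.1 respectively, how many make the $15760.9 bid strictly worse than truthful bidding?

2

The deviation hurts exactly when the highest competing bid lies strictly between $15760.9 and $16963.2 — underbidding then forfeits a profitable win.
$22833.8: above both → same outcome either way.
$18923.8: above both → same outcome either way.
$21416: above both → same outcome either way.
$16245.4: inside the interval → strictly worse (loss $717.8).
$11463: below both → same outcome either way.
$16127.7: inside the interval → strictly worse (loss $835.5).
$20522.1: above both → same outcome either way.
Count: 2.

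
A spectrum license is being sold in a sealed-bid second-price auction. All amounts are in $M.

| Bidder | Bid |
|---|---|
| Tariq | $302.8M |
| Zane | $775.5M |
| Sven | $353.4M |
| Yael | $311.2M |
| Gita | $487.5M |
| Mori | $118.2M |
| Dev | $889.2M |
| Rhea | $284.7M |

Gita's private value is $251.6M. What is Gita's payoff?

Highest bid: Dev at $889.2M, so Dev wins.
Second-highest bid: Zane at $775.5M — that is the price the winner pays.
Gita did not win, so Gita pays nothing and receives nothing: payoff $0M.

$0M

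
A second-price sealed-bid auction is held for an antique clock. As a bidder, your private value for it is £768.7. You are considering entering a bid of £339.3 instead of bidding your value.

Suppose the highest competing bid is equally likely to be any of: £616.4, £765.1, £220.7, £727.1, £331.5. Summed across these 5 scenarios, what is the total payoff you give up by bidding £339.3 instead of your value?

The deviation costs you only when the competing bid falls strictly between £339.3 and £768.7; elsewhere both bids give the same outcome.
£616.4: truthful payoff £152.3, deviation payoff £0 → loss £152.3.
£765.1: truthful payoff £3.6, deviation payoff £0 → loss £3.6.
£220.7: outcomes coincide → loss £0.
£727.1: truthful payoff £41.6, deviation payoff £0 → loss £41.6.
£331.5: outcomes coincide → loss £0.
Total loss = £152.3 + £3.6 + £41.6 = £197.5.
Because the price is fixed by the runner-up's bid, deviating from your value can only change a good outcome into a bad one — never the reverse.

£197.5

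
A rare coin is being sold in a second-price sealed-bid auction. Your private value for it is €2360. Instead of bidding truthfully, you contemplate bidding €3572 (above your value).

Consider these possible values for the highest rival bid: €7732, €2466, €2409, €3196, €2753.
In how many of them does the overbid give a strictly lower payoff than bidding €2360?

4

The deviation hurts exactly when the highest competing bid lies strictly between €2360 and €3572 — overbidding then wins at a price above your value.
€7732: above both → same outcome either way.
€2466: inside the interval → strictly worse (loss €106).
€2409: inside the interval → strictly worse (loss €49).
€3196: inside the interval → strictly worse (loss €836).
€2753: inside the interval → strictly worse (loss €393).
Count: 4.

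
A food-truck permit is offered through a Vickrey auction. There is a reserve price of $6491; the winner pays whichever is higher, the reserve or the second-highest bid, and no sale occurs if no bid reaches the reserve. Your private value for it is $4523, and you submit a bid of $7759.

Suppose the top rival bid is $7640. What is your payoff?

−$3117

Your bid $7759 is the highest and exceeds the reserve.
Price = max(second-highest bid, reserve) = max($7640, $6491) = $7640.
Payoff = $4523 − $7640 = −$3117.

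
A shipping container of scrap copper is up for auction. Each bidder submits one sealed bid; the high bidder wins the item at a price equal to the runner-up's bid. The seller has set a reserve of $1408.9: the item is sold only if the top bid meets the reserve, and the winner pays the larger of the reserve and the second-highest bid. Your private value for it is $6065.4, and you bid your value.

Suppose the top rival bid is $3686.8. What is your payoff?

$2378.6

Your bid $6065.4 is the highest and exceeds the reserve.
Price = max(second-highest bid, reserve) = max($3686.8, $1408.9) = $3686.8.
Payoff = $6065.4 − $3686.8 = $2378.6.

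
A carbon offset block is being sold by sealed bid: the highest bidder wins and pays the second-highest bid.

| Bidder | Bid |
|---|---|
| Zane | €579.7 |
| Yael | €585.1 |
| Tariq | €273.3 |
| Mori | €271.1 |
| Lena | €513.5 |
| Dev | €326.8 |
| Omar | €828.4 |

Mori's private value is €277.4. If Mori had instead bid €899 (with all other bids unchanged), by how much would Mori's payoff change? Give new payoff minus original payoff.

The highest bid among the other bidders is €828.4; Mori's bid doesn't change that.
Original bid €271.1: Mori is not highest (top rival bid is €828.4); payoff €0.
Alternative bid €899: Mori is highest, pays the top rival bid €828.4; payoff €277.4 − €828.4 = −€551.
Change in payoff = −€551 − (€0) = −€551.

−€551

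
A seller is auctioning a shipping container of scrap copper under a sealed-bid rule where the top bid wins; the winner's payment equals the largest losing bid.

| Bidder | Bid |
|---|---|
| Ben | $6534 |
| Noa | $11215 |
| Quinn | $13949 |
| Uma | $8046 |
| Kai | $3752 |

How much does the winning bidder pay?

$11215

Highest bid: Quinn at $13949, so Quinn wins.
Second-highest bid: Noa at $11215 — that is the price the winner pays.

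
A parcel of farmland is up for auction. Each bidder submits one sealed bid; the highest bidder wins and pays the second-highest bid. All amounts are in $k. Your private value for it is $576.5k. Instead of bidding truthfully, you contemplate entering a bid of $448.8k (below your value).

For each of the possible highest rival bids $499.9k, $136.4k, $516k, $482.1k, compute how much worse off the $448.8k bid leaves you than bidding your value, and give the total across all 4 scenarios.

The deviation costs you only when the competing bid falls strictly between $448.8k and $576.5k; elsewhere both bids give the same outcome.
$499.9k: truthful payoff $76.6k, deviation payoff $0k → loss $76.6k.
$136.4k: outcomes coincide → loss $0k.
$516k: truthful payoff $60.5k, deviation payoff $0k → loss $60.5k.
$482.1k: truthful payoff $94.4k, deviation payoff $0k → loss $94.4k.
Total loss = $76.6k + $60.5k + $94.4k = $231.5k.

$231.5k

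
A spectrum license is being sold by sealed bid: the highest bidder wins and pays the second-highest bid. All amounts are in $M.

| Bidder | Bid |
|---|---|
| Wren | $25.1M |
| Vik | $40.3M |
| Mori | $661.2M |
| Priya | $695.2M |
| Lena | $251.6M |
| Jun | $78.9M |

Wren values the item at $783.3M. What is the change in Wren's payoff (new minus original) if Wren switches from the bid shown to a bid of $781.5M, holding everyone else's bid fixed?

$88.1M

The highest bid among the other bidders is $695.2M; Wren's bid doesn't change that.
Original bid $25.1M: Wren is not highest (top rival bid is $695.2M); payoff $0M.
Alternative bid $781.5M: Wren is highest, pays the top rival bid $695.2M; payoff $783.3M − $695.2M = $88.1M.
Change in payoff = $88.1M − ($0M) = $88.1M.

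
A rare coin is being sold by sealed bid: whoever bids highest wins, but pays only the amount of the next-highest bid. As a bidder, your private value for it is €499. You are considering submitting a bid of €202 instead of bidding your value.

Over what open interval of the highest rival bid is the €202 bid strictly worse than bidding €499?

(€202, €499)

If the competing bid is below €202, both bids win at the same price — no difference.
If it is above €499, both bids lose — no difference.
If it lies strictly between €202 and €499, bidding your value wins at a price below your value (positive payoff) while bidding €202 loses (payoff 0).
So the deviation strictly hurts on the open interval (€202, €499).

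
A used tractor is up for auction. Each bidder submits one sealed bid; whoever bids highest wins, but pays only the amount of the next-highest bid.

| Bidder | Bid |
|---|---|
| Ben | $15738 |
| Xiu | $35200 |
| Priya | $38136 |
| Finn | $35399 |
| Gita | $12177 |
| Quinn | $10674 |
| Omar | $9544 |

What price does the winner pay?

Highest bid: Priya at $38136, so Priya wins.
Second-highest bid: Finn at $35399 — that is the price the winner pays.

$35399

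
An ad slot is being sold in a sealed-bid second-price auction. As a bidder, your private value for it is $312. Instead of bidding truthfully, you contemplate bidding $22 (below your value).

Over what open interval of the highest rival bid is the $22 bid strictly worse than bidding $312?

($22, $312)

If the competing bid is below $22, both bids win at the same price — no difference.
If it is above $312, both bids lose — no difference.
If it lies strictly between $22 and $312, bidding your value wins at a price below your value (positive payoff) while bidding $22 loses (payoff 0).
So the deviation strictly hurts on the open interval ($22, $312).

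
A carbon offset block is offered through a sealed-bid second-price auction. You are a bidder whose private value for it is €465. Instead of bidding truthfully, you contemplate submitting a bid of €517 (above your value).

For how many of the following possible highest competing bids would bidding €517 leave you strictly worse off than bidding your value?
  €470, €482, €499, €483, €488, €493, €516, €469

The deviation hurts exactly when the highest competing bid lies strictly between €465 and €517 — overbidding then wins at a price above your value.
€470: inside the interval → strictly worse (loss €5).
€482: inside the interval → strictly worse (loss €17).
€499: inside the interval → strictly worse (loss €34).
€483: inside the interval → strictly worse (loss €18).
€488: inside the interval → strictly worse (loss €23).
€493: inside the interval → strictly worse (loss €28).
€516: inside the interval → strictly worse (loss €51).
€469: inside the interval → strictly worse (loss €4).
Count: 8.

8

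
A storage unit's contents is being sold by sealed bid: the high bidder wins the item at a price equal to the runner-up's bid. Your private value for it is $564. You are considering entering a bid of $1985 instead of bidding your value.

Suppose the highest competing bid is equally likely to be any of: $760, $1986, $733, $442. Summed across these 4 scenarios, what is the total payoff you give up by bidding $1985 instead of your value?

The deviation costs you only when the competing bid falls strictly between $564 and $1985; elsewhere both bids give the same outcome.
$760: truthful payoff $0, deviation payoff −$196 → loss $196.
$1986: outcomes coincide → loss $0.
$733: truthful payoff $0, deviation payoff −$169 → loss $169.
$442: outcomes coincide → loss $0.
Total loss = $196 + $169 = $365.

$365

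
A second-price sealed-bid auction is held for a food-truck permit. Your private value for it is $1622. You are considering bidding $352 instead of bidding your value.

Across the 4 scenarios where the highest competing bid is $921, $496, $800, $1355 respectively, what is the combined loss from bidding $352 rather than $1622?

$2916

The deviation costs you only when the competing bid falls strictly between $352 and $1622; elsewhere both bids give the same outcome.
$921: truthful payoff $701, deviation payoff $0 → loss $701.
$496: truthful payoff $1126, deviation payoff $0 → loss $1126.
$800: truthful payoff $822, deviation payoff $0 → loss $822.
$1355: truthful payoff $267, deviation payoff $0 → loss $267.
Total loss = $701 + $1126 + $822 + $267 = $2916.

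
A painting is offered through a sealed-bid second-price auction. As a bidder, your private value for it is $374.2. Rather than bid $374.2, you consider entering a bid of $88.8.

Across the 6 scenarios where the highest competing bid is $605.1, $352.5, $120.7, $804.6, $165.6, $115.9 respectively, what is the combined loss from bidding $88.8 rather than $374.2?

The deviation costs you only when the competing bid falls strictly between $88.8 and $374.2; elsewhere both bids give the same outcome.
$605.1: outcomes coincide → loss $0.
$352.5: truthful payoff $21.7, deviation payoff $0 → loss $21.7.
$120.7: truthful payoff $253.5, deviation payoff $0 → loss $253.5.
$804.6: outcomes coincide → loss $0.
$165.6: truthful payoff $208.6, deviation payoff $0 → loss $208.6.
$115.9: truthful payoff $258.3, deviation payoff $0 → loss $258.3.
Total loss = $21.7 + $253.5 + $208.6 + $258.3 = $742.1.

$742.1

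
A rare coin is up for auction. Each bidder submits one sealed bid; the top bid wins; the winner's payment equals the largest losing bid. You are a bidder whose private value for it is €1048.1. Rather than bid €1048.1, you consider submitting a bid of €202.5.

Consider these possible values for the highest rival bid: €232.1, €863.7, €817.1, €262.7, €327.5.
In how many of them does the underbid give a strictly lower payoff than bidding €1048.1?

The deviation hurts exactly when the highest competing bid lies strictly between €202.5 and €1048.1 — underbidding then forfeits a profitable win.
€232.1: inside the interval → strictly worse (loss €816).
€863.7: inside the interval → strictly worse (loss €184.4).
€817.1: inside the interval → strictly worse (loss €231).
€262.7: inside the interval → strictly worse (loss €785.4).
€327.5: inside the interval → strictly worse (loss €720.6).
Count: 5.

5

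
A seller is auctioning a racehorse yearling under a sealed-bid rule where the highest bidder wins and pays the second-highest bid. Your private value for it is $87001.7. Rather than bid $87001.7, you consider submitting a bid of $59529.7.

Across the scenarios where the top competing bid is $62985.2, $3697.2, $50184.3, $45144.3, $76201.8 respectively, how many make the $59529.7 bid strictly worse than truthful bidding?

The deviation hurts exactly when the highest competing bid lies strictly between $59529.7 and $87001.7 — underbidding then forfeits a profitable win.
$62985.2: inside the interval → strictly worse (loss $24016.5).
$3697.2: below both → same outcome either way.
$50184.3: below both → same outcome either way.
$45144.3: below both → same outcome either way.
$76201.8: inside the interval → strictly worse (loss $10799.9).
Count: 2.

2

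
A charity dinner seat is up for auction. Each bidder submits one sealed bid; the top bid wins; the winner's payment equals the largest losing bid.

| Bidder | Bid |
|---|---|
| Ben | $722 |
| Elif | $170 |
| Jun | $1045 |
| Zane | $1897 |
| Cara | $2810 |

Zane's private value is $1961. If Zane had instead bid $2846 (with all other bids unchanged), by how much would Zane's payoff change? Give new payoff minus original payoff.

The highest bid among the other bidders is $2810; Zane's bid doesn't change that.
Original bid $1897: Zane is not highest (top rival bid is $2810); payoff $0.
Alternative bid $2846: Zane is highest, pays the top rival bid $2810; payoff $1961 − $2810 = −$849.
Change in payoff = −$849 − ($0) = −$849.

−$849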